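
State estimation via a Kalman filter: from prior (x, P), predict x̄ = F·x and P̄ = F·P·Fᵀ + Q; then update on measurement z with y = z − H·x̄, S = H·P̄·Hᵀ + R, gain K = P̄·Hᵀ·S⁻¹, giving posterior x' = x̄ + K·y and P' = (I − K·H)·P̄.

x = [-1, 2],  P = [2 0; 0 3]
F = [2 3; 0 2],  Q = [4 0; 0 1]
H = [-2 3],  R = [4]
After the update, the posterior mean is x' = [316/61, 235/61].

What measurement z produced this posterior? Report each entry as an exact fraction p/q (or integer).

x̄ = F·x = [4, 4]
P̄ = F·P·Fᵀ + Q = [39 18; 18 13]
S = H·P̄·Hᵀ + R = [61]
K = P̄·Hᵀ·S⁻¹ = [-24/61; 3/61]
x' − x̄ = [72/61, -9/61] = K·y
y = (KᵀK)⁻¹·Kᵀ·(x' − x̄) = [-3]
z = y + H·x̄ = [-3] + [4] = [1]

z = [1]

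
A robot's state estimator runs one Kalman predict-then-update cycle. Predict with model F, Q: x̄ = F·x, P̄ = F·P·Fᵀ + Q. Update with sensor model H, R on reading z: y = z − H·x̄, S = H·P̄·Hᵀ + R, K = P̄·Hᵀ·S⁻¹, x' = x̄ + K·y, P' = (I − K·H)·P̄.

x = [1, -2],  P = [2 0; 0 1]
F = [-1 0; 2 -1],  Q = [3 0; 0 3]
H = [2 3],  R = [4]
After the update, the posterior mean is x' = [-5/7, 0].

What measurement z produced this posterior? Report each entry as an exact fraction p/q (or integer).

z = [-2]

x̄ = F·x = [-1, 4]
P̄ = F·P·Fᵀ + Q = [5 -4; -4 12]
S = H·P̄·Hᵀ + R = [84]
K = P̄·Hᵀ·S⁻¹ = [-1/42; 1/3]
x' − x̄ = [2/7, -4] = K·y
y = (KᵀK)⁻¹·Kᵀ·(x' − x̄) = [-12]
z = y + H·x̄ = [-12] + [10] = [-2]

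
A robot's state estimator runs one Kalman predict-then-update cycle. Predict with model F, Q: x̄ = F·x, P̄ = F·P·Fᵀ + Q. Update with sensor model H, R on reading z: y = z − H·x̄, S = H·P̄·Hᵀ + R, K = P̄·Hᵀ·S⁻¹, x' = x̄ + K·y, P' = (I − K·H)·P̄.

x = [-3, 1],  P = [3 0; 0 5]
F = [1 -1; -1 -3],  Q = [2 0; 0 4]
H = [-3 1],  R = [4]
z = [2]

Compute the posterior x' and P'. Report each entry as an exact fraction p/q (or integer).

x̄ = F·x = [-4, 0]
P̄ = F·P·Fᵀ + Q = [10 12; 12 52]
y = z − H·x̄ = [-10]
S = H·P̄·Hᵀ + R = [74]
K = P̄·Hᵀ·S⁻¹ = [-9/37; 8/37]
x' = x̄ + K·y = [-58/37, -80/37]
P' = (I − K·H)·P̄ = [208/37 588/37; 588/37 1796/37]

x' = [-58/37, -80/37]
P' = [208/37 588/37; 588/37 1796/37]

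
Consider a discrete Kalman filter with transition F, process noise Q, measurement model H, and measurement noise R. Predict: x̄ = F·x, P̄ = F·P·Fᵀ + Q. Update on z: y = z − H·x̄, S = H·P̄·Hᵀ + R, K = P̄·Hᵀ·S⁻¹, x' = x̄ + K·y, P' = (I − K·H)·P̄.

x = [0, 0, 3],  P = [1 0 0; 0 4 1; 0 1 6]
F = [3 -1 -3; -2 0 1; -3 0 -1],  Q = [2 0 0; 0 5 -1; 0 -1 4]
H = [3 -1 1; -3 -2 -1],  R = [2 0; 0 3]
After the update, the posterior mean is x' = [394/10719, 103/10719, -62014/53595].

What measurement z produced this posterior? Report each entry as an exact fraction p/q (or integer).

z = [-1, 1]

x̄ = F·x = [-9, 3, -3]
P̄ = F·P·Fᵀ + Q = [75 -25 10; -25 15 -1; 10 -1 19]
S = H·P̄·Hᵀ + R = [923 -648; -648 513]
K = P̄·Hᵀ·S⁻¹ = [100/397 -455/10719; -125/397 -3302/10719; -178/1985 -10981/53595]
x' − x̄ = [96865/10719, -32054/10719, 98771/53595] = K·y
y = (KᵀK)⁻¹·Kᵀ·(x' − x̄) = [32, -23]
z = y + H·x̄ = [32, -23] + [-33, 24] = [-1, 1]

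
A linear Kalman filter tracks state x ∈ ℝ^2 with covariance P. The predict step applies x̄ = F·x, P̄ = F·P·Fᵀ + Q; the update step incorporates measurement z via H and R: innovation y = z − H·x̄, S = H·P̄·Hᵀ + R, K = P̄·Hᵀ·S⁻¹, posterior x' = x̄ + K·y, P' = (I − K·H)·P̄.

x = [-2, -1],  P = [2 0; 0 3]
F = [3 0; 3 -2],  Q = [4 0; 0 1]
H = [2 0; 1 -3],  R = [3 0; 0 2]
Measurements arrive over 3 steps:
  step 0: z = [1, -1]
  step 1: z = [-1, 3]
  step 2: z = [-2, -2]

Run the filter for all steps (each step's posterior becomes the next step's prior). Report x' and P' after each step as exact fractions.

step 0: x' = [3694/13649, 5911/13649], P' = [9798/13649 3330/13649; 3330/13649 4124/13649]
step 1: x' = [-648686/1521841, -955859/860171], P' = [1060698/1521841 15786/66167; 15786/66167 249520/860171]
step 2: x' = [-522747518/503033759, 184552672/503033759], P' = [19265306334/27666856745 6589983474/27666856745; 6589983474/27666856745 8013233604/27666856745]

step 0: x̄ = F·x = [-6, -4]
step 0: P̄ = F·P·Fᵀ + Q = [22 18; 18 31]
step 0: y = z − H·x̄ = [13, -7]
step 0: S = H·P̄·Hᵀ + R = [91 -64; -64 195]
step 0: K = P̄·Hᵀ·S⁻¹ = [6532/13649 -96/13649; 2220/13649 -4521/13649]
step 0: x' = x̄ + K·y = [3694/13649, 5911/13649]
step 0: P' = (I − K·H)·P̄ = [9798/13649 3330/13649; 3330/13649 4124/13649]
step 1: x̄ = F·x = [11082/13649, -740/13649]
step 1: P̄ = F·P·Fᵀ + Q = [142778/13649 68202/13649; 68202/13649 78367/13649]
step 1: y = z − H·x̄ = [-35813/13649, 27645/13649]
step 1: S = H·P̄·Hᵀ + R = [612059/13649 -123656/13649; -123656/13649 466167/13649]
step 1: K = P̄·Hᵀ·S⁻¹ = [707132/1521841 -14268/1521841; 10524/66167 -271671/860171]
step 1: x' = x̄ + K·y = [-648686/1521841, -955859/860171]
step 1: P' = (I − K·H)·P̄ = [1060698/1521841 15786/66167; 15786/66167 249520/860171]
step 2: x̄ = F·x = [-1946058/1521841, 18670760/19783933]
step 2: P̄ = F·P·Fᵀ + Q = [15633646/1521841 7367814/1521841; 7367814/1521841 110201271/19783933]
step 2: y = z − H·x̄ = [848434/1521841, 41743168/19783933]
step 2: S = H·P̄·Hᵀ + R = [67100107/1521841 -12939592/1521841; -12939592/1521841 659927211/19783933]
step 2: K = P̄·Hᵀ·S⁻¹ = [12843537556/27666856745 -252322044/27666856745; 4393322316/27666856745 -8724858669/27666856745]
step 2: x' = x̄ + K·y = [-522747518/503033759, 184552672/503033759]
step 2: P' = (I − K·H)·P̄ = [19265306334/27666856745 6589983474/27666856745; 6589983474/27666856745 8013233604/27666856745]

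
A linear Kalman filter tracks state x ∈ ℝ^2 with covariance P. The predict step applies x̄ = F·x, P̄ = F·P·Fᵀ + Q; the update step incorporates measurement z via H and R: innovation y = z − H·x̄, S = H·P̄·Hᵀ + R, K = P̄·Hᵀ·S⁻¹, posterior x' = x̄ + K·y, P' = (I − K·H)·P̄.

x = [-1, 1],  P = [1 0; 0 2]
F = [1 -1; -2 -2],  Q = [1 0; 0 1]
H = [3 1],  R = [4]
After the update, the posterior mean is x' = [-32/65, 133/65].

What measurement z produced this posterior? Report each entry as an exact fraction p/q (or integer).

z = [1]

x̄ = F·x = [-2, 0]
P̄ = F·P·Fᵀ + Q = [4 2; 2 13]
S = H·P̄·Hᵀ + R = [65]
K = P̄·Hᵀ·S⁻¹ = [14/65; 19/65]
x' − x̄ = [98/65, 133/65] = K·y
y = (KᵀK)⁻¹·Kᵀ·(x' − x̄) = [7]
z = y + H·x̄ = [7] + [-6] = [1]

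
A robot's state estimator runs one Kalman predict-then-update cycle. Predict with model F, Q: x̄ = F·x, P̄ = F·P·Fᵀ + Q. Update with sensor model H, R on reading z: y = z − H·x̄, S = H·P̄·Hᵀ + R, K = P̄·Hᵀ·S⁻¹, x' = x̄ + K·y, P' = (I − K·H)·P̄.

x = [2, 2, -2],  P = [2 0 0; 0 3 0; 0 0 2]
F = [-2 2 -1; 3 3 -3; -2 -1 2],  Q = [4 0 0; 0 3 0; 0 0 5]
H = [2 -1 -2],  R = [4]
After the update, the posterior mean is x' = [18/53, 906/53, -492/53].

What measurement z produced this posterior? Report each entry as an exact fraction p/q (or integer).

x̄ = F·x = [2, 18, -10]
P̄ = F·P·Fᵀ + Q = [26 12 -2; 12 66 -33; -2 -33 24]
S = H·P̄·Hᵀ + R = [106]
K = P̄·Hᵀ·S⁻¹ = [22/53; 12/53; -19/106]
x' − x̄ = [-88/53, -48/53, 38/53] = K·y
y = (KᵀK)⁻¹·Kᵀ·(x' − x̄) = [-4]
z = y + H·x̄ = [-4] + [6] = [2]

z = [2]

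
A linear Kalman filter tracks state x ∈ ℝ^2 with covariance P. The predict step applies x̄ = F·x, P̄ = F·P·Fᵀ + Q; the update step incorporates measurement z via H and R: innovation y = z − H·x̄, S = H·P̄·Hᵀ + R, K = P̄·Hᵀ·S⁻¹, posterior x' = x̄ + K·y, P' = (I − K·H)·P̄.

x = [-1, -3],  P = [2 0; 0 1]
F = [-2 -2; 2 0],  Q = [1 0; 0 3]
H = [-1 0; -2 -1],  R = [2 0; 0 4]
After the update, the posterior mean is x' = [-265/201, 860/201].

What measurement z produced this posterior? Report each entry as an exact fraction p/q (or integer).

z = [3, -2]

x̄ = F·x = [8, -2]
P̄ = F·P·Fᵀ + Q = [13 -8; -8 11]
S = H·P̄·Hᵀ + R = [15 18; 18 35]
K = P̄·Hᵀ·S⁻¹ = [-131/201 -12/67; 190/201 -23/67]
x' − x̄ = [-1873/201, 1262/201] = K·y
y = (KᵀK)⁻¹·Kᵀ·(x' − x̄) = [11, 12]
z = y + H·x̄ = [11, 12] + [-8, -14] = [3, -2]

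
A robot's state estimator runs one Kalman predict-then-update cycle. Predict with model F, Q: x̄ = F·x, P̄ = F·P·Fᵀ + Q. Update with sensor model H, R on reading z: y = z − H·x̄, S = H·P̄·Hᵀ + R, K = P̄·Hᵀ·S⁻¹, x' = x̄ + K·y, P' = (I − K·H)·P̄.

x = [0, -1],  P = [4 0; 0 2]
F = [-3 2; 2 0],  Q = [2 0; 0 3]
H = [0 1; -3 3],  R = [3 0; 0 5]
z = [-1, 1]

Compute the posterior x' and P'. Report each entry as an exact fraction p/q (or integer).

x̄ = F·x = [-2, 0]
P̄ = F·P·Fᵀ + Q = [46 -24; -24 19]
y = z − H·x̄ = [-1, -5]
S = H·P̄·Hᵀ + R = [22 129; 129 1022]
K = P̄·Hᵀ·S⁻¹ = [2562/5843 -1524/5843; 2777/5843 387/5843]
x' = x̄ + K·y = [-6628/5843, -4712/5843]
P' = (I − K·H)·P̄ = [10226/5843 7686/5843; 7686/5843 8331/5843]

x' = [-6628/5843, -4712/5843]
P' = [10226/5843 7686/5843; 7686/5843 8331/5843]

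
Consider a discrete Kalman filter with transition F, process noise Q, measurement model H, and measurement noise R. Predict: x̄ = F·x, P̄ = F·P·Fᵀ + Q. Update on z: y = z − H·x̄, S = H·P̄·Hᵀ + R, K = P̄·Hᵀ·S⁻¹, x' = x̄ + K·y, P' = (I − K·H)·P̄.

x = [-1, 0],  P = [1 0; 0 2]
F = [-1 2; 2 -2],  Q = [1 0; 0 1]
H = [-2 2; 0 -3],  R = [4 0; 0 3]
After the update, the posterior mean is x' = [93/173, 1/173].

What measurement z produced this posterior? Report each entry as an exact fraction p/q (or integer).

z = [-2, -1]

x̄ = F·x = [1, -2]
P̄ = F·P·Fᵀ + Q = [10 -10; -10 13]
S = H·P̄·Hᵀ + R = [176 -138; -138 120]
K = P̄·Hᵀ·S⁻¹ = [-55/173 -20/173; 23/346 -43/173]
x' − x̄ = [-80/173, 347/173] = K·y
y = (KᵀK)⁻¹·Kᵀ·(x' − x̄) = [4, -7]
z = y + H·x̄ = [4, -7] + [-6, 6] = [-2, -1]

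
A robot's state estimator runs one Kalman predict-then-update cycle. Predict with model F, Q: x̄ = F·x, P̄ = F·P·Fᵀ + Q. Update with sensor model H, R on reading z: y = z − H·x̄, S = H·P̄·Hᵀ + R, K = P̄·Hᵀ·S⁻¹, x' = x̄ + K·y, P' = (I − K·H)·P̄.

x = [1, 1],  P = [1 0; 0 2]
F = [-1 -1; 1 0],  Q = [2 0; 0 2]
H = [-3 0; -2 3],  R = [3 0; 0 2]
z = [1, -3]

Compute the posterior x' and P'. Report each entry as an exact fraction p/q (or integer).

x' = [-128/469, -491/469]
P' = [136/469 82/469; 82/469 146/469]

x̄ = F·x = [-2, 1]
P̄ = F·P·Fᵀ + Q = [5 -1; -1 3]
y = z − H·x̄ = [-5, -10]
S = H·P̄·Hᵀ + R = [48 39; 39 61]
K = P̄·Hᵀ·S⁻¹ = [-136/469 -13/469; -82/469 137/469]
x' = x̄ + K·y = [-128/469, -491/469]
P' = (I − K·H)·P̄ = [136/469 82/469; 82/469 146/469]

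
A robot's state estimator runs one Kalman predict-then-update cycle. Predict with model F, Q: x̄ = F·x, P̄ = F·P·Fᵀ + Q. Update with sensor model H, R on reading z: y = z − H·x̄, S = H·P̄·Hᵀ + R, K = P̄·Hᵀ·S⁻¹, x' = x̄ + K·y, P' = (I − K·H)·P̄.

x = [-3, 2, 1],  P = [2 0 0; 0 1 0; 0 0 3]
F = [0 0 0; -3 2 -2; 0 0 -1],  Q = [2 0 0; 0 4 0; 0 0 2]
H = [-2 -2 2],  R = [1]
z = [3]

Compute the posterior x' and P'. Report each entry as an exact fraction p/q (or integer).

x' = [-108/133, -265/133, -187/133]
P' = [250/133 -256/133 -8/133; -256/133 958/133 670/133; -8/133 670/133 661/133]

x̄ = F·x = [0, 11, -1]
P̄ = F·P·Fᵀ + Q = [2 0 0; 0 38 6; 0 6 5]
y = z − H·x̄ = [27]
S = H·P̄·Hᵀ + R = [133]
K = P̄·Hᵀ·S⁻¹ = [-4/133; -64/133; -2/133]
x' = x̄ + K·y = [-108/133, -265/133, -187/133]
P' = (I − K·H)·P̄ = [250/133 -256/133 -8/133; -256/133 958/133 670/133; -8/133 670/133 661/133]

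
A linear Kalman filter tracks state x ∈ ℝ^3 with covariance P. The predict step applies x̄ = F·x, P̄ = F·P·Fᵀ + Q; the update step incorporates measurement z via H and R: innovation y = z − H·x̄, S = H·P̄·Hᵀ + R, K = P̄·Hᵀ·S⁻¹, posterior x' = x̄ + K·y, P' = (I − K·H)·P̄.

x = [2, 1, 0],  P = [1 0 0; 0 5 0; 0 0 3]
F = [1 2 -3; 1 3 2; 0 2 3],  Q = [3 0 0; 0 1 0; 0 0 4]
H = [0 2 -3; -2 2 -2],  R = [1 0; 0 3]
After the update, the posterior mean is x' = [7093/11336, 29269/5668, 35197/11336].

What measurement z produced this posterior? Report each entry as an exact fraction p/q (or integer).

x̄ = F·x = [4, 5, 2]
P̄ = F·P·Fᵀ + Q = [51 13 -7; 13 59 48; -7 48 51]
S = H·P̄·Hᵀ + R = [120 -32; -32 103]
K = P̄·Hᵀ·S⁻¹ = [2857/11336 -742/1417; -1403/5668 -164/1417; -5615/11336 -108/1417]
x' − x̄ = [-38251/11336, 929/5668, 12525/11336] = K·y
y = (KᵀK)⁻¹·Kᵀ·(x' − x̄) = [-3, 5]
z = y + H·x̄ = [-3, 5] + [4, -2] = [1, 3]

z = [1, 3]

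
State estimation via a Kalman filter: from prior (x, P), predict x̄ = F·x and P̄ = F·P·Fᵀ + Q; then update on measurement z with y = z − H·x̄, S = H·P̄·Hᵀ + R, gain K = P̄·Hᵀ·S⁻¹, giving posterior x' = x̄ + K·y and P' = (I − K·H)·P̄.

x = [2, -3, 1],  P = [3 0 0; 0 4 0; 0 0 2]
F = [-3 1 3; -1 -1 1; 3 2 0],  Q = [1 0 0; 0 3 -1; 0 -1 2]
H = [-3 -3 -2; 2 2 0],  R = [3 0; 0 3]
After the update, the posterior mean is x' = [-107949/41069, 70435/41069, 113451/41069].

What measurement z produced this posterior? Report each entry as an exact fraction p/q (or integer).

x̄ = F·x = [-6, 2, 0]
P̄ = F·P·Fᵀ + Q = [50 11 -19; 11 12 -18; -19 -18 45]
S = H·P̄·Hᵀ + R = [495 -356; -356 339]
K = P̄·Hᵀ·S⁻¹ = [-5723/41069 8770/41069; 5189/41069 11022/41069; -19225/41069 -29154/41069]
x' − x̄ = [138465/41069, -11703/41069, 113451/41069] = K·y
y = (KᵀK)⁻¹·Kᵀ·(x' − x̄) = [-15, 6]
z = y + H·x̄ = [-15, 6] + [12, -8] = [-3, -2]

z = [-3, -2]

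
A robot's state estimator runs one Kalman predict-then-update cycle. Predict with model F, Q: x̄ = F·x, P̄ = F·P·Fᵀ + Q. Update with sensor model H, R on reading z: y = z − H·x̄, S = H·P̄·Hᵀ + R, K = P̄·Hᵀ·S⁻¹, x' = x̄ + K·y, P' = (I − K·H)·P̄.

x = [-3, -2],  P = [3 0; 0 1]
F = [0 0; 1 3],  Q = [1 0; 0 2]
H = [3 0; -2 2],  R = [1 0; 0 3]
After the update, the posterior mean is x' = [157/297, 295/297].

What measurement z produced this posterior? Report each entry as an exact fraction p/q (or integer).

x̄ = F·x = [0, -9]
P̄ = F·P·Fᵀ + Q = [1 0; 0 14]
S = H·P̄·Hᵀ + R = [10 -6; -6 63]
K = P̄·Hᵀ·S⁻¹ = [59/198 -1/297; 28/99 140/297]
x' − x̄ = [157/297, 2968/297] = K·y
y = (KᵀK)⁻¹·Kᵀ·(x' − x̄) = [2, 20]
z = y + H·x̄ = [2, 20] + [0, -18] = [2, 2]

z = [2, 2]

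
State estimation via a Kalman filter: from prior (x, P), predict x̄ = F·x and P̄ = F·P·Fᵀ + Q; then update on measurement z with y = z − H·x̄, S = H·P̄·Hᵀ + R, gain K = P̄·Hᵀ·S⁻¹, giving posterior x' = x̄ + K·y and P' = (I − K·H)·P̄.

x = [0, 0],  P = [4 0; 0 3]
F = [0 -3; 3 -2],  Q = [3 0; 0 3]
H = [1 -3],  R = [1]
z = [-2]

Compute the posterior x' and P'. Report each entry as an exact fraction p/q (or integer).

x̄ = F·x = [0, 0]
P̄ = F·P·Fᵀ + Q = [30 18; 18 51]
y = z − H·x̄ = [-2]
S = H·P̄·Hᵀ + R = [382]
K = P̄·Hᵀ·S⁻¹ = [-12/191; -135/382]
x' = x̄ + K·y = [24/191, 135/191]
P' = (I − K·H)·P̄ = [5442/191 1818/191; 1818/191 1257/382]

x' = [24/191, 135/191]
P' = [5442/191 1818/191; 1818/191 1257/382]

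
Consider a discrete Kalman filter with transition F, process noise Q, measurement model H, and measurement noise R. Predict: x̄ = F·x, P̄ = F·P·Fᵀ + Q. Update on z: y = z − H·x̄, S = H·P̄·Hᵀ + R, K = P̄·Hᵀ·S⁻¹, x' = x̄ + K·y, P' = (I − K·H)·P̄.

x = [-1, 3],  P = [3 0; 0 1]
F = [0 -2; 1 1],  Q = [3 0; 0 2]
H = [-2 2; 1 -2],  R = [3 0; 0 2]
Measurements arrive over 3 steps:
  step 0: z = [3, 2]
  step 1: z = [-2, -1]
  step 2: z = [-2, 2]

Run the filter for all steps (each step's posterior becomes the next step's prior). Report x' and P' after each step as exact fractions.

step 0: x' = [-1450/411, -934/411], P' = [802/411 520/411; 520/411 454/411]
step 1: x' = [130917/208501, 23960/208501], P' = [296254/208501 182884/208501; 182884/208501 171586/208501]
step 2: x' = [48402004/82376123, -43565149/82376123], P' = [117032482/82376123 72159340/82376123; 72159340/82376123 67542430/82376123]

step 0: x̄ = F·x = [-6, 2]
step 0: P̄ = F·P·Fᵀ + Q = [7 -2; -2 6]
step 0: y = z − H·x̄ = [-13, 12]
step 0: S = H·P̄·Hᵀ + R = [71 -50; -50 41]
step 0: K = P̄·Hᵀ·S⁻¹ = [-188/411 -119/411; -44/411 -194/411]
step 0: x' = x̄ + K·y = [-1450/411, -934/411]
step 0: P' = (I − K·H)·P̄ = [802/411 520/411; 520/411 454/411]
step 1: x̄ = F·x = [1868/411, -2384/411]
step 1: P̄ = F·P·Fᵀ + Q = [3049/411 -1948/411; -1948/411 3118/411]
step 1: y = z − H·x̄ = [7682/411, -2349/137]
step 1: S = H·P̄·Hᵀ + R = [41485/411 -10086/137; -10086/137 8045/137]
step 1: K = P̄·Hᵀ·S⁻¹ = [-75580/208501 -34757/208501; -7532/208501 -80144/208501]
step 1: x' = x̄ + K·y = [130917/208501, 23960/208501]
step 1: P' = (I − K·H)·P̄ = [296254/208501 182884/208501; 182884/208501 171586/208501]
step 2: x̄ = F·x = [-47920/208501, 154877/208501]
step 2: P̄ = F·P·Fᵀ + Q = [1311847/208501 -708940/208501; -708940/208501 1250610/208501]
step 2: y = z − H·x̄ = [-822596/208501, 774676/208501]
step 2: S = H·P̄·Hᵀ + R = [16546851/208501 -11879774/208501; -11879774/208501 9567049/208501]
step 2: K = P̄·Hᵀ·S⁻¹ = [-29915428/82376123 -13643099/82376123; -3077940/82376123 -31462760/82376123]
step 2: x' = x̄ + K·y = [48402004/82376123, -43565149/82376123]
step 2: P' = (I − K·H)·P̄ = [117032482/82376123 72159340/82376123; 72159340/82376123 67542430/82376123]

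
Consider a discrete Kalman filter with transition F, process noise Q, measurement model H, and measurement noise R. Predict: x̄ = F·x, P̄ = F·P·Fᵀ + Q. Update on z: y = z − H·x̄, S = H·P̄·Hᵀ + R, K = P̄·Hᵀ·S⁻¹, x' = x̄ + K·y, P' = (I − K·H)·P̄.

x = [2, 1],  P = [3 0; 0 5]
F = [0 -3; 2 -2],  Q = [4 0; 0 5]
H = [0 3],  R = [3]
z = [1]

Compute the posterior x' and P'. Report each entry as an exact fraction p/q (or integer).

x̄ = F·x = [-3, 2]
P̄ = F·P·Fᵀ + Q = [49 30; 30 37]
y = z − H·x̄ = [-5]
S = H·P̄·Hᵀ + R = [336]
K = P̄·Hᵀ·S⁻¹ = [15/56; 37/112]
x' = x̄ + K·y = [-243/56, 39/112]
P' = (I − K·H)·P̄ = [697/28 15/56; 15/56 37/112]

x' = [-243/56, 39/112]
P' = [697/28 15/56; 15/56 37/112]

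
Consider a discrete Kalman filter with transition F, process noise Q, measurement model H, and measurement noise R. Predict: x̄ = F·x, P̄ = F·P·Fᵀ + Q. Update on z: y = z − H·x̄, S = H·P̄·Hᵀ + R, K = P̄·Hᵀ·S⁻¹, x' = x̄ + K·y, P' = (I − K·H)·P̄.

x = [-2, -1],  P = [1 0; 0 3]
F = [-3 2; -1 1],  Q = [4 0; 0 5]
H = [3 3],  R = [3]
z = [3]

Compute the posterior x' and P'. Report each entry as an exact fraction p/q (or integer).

x' = [220/157, -59/157]
P' = [457/157 -423/157; -423/157 441/157]

x̄ = F·x = [4, 1]
P̄ = F·P·Fᵀ + Q = [25 9; 9 9]
y = z − H·x̄ = [-12]
S = H·P̄·Hᵀ + R = [471]
K = P̄·Hᵀ·S⁻¹ = [34/157; 18/157]
x' = x̄ + K·y = [220/157, -59/157]
P' = (I − K·H)·P̄ = [457/157 -423/157; -423/157 441/157]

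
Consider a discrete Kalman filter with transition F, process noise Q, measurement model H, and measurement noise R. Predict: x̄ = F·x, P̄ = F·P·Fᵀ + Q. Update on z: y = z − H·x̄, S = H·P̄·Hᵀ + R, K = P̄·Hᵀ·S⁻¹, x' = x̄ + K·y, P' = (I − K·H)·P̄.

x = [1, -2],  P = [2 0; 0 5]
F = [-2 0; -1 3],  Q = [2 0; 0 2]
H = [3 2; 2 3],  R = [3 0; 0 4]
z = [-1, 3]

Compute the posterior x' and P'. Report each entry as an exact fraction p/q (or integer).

x' = [-21624/14785, 5381/2957]
P' = [20502/14785 -3972/2957; -3972/2957 4668/2957]

x̄ = F·x = [-2, -7]
P̄ = F·P·Fᵀ + Q = [10 4; 4 49]
y = z − H·x̄ = [19, 28]
S = H·P̄·Hᵀ + R = [337 406; 406 533]
K = P̄·Hᵀ·S⁻¹ = [7262/14785 -4644/14785; -860/2957 1515/2957]
x' = x̄ + K·y = [-21624/14785, 5381/2957]
P' = (I − K·H)·P̄ = [20502/14785 -3972/2957; -3972/2957 4668/2957]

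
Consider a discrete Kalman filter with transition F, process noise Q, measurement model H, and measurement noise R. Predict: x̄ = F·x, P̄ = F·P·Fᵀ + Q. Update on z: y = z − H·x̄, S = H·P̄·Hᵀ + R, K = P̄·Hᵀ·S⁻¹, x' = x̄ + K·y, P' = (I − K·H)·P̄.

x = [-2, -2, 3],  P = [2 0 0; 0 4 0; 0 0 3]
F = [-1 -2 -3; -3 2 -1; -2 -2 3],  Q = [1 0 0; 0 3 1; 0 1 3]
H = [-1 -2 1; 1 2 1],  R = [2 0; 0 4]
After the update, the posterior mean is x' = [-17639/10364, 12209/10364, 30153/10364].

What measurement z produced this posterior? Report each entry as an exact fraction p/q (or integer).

z = [2, 3]

x̄ = F·x = [-3, -1, 17]
P̄ = F·P·Fᵀ + Q = [46 -1 -7; -1 40 -12; -7 -12 54]
S = H·P̄·Hᵀ + R = [320 -148; -148 198]
K = P̄·Hᵀ·S⁻¹ = [-2311/20728 1073/10364; -4051/20728 1993/10364; 10117/20728 4985/10364]
x' − x̄ = [13453/10364, 22573/10364, -146035/10364] = K·y
y = (KᵀK)⁻¹·Kᵀ·(x' − x̄) = [-20, -9]
z = y + H·x̄ = [-20, -9] + [22, 12] = [2, 3]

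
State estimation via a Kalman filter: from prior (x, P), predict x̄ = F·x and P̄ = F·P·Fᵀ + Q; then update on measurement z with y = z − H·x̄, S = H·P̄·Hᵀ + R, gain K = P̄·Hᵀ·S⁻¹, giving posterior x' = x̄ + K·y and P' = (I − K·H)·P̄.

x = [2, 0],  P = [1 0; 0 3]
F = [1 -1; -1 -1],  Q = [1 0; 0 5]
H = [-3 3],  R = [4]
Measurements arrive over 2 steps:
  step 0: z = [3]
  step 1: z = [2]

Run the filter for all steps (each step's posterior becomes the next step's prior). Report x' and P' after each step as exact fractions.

step 0: x̄ = F·x = [2, -2]
step 0: P̄ = F·P·Fᵀ + Q = [5 2; 2 9]
step 0: y = z − H·x̄ = [15]
step 0: S = H·P̄·Hᵀ + R = [94]
step 0: K = P̄·Hᵀ·S⁻¹ = [-9/94; 21/94]
step 0: x' = x̄ + K·y = [53/94, 127/94]
step 0: P' = (I − K·H)·P̄ = [389/94 377/94; 377/94 405/94]
step 1: x̄ = F·x = [-37/47, -90/47]
step 1: P̄ = F·P·Fᵀ + Q = [67/47 8/47; 8/47 1009/47]
step 1: y = z − H·x̄ = [253/47]
step 1: S = H·P̄·Hᵀ + R = [9728/47]
step 1: K = P̄·Hᵀ·S⁻¹ = [-177/9728; 3003/9728]
step 1: x' = x̄ + K·y = [-8611/9728, -2463/9728]
step 1: P' = (I − K·H)·P̄ = [13201/9728 12965/9728; 12965/9728 16969/9728]

step 0: x' = [53/94, 127/94], P' = [389/94 377/94; 377/94 405/94]
step 1: x' = [-8611/9728, -2463/9728], P' = [13201/9728 12965/9728; 12965/9728 16969/9728]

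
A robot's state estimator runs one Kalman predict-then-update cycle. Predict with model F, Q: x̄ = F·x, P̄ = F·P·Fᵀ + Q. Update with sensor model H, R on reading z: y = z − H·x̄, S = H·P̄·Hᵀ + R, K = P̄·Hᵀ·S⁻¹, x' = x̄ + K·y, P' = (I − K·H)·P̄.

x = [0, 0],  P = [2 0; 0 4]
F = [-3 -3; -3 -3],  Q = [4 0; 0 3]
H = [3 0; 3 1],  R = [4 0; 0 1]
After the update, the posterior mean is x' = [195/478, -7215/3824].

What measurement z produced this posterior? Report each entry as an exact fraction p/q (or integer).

x̄ = F·x = [0, 0]
P̄ = F·P·Fᵀ + Q = [58 54; 54 57]
S = H·P̄·Hᵀ + R = [526 684; 684 904]
K = P̄·Hᵀ·S⁻¹ = [42/239 57/478; -837/1912 2193/3824]
x' − x̄ = [195/478, -7215/3824] = K·y
y = (KᵀK)⁻¹·Kᵀ·(x' − x̄) = [3, -1]
z = y + H·x̄ = [3, -1] + [0, 0] = [3, -1]

z = [3, -1]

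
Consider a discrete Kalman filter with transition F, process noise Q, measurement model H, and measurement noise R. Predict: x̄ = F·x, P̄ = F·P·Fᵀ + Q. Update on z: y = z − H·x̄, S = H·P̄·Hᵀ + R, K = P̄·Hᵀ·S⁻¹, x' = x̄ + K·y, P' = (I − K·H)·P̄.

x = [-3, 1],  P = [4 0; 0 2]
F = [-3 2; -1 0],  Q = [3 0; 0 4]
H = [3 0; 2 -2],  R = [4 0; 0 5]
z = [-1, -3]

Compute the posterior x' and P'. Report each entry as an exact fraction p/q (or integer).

x̄ = F·x = [11, 3]
P̄ = F·P·Fᵀ + Q = [47 12; 12 8]
y = z − H·x̄ = [-34, -19]
S = H·P̄·Hᵀ + R = [427 210; 210 129]
K = P̄·Hᵀ·S⁻¹ = [1163/3661 40/1569; 988/3661 -592/1569]
x' = x̄ + K·y = [-3133/10983, 10909/10983]
P' = (I − K·H)·P̄ = [4652/10983 3952/10983; 3952/10983 14312/10983]

x' = [-3133/10983, 10909/10983]
P' = [4652/10983 3952/10983; 3952/10983 14312/10983]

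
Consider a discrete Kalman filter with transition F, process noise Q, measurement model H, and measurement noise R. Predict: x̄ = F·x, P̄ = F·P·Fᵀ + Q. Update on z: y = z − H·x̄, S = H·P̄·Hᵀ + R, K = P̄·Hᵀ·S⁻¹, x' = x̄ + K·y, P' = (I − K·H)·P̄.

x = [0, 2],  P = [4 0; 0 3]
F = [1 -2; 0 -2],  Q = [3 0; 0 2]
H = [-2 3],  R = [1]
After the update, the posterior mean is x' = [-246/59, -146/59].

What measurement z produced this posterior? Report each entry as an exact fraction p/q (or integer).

x̄ = F·x = [-4, -4]
P̄ = F·P·Fᵀ + Q = [19 12; 12 14]
S = H·P̄·Hᵀ + R = [59]
K = P̄·Hᵀ·S⁻¹ = [-2/59; 18/59]
x' − x̄ = [-10/59, 90/59] = K·y
y = (KᵀK)⁻¹·Kᵀ·(x' − x̄) = [5]
z = y + H·x̄ = [5] + [-4] = [1]

z = [1]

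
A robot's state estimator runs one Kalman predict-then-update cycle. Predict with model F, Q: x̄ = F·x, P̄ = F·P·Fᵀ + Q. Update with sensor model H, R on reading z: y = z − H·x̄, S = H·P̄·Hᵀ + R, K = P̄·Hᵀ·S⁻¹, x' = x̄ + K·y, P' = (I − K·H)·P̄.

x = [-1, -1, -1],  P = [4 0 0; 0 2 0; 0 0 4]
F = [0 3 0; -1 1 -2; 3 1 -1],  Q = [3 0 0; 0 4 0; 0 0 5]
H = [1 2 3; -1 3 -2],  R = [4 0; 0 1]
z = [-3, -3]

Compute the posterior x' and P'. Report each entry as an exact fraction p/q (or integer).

x̄ = F·x = [-3, 2, -3]
P̄ = F·P·Fᵀ + Q = [21 6 6; 6 26 -2; 6 -2 47]
y = z − H·x̄ = [5, -18]
S = H·P̄·Hᵀ + R = [588 -181; -181 456]
K = P̄·Hᵀ·S⁻¹ = [20541/235367 411/235367; 37468/235367 54100/235367; 46022/235367 -36445/235367]
x' = x̄ + K·y = [-610794/235367, -315726/235367, 180019/235367]
P' = (I − K·H)·P̄ = [3901281/235367 312834/235367 -1481595/235367; 312834/235367 59606/235367 -94058/235367; -1481595/235367 -94058/235367 617933/235367]

x' = [-610794/235367, -315726/235367, 180019/235367]
P' = [3901281/235367 312834/235367 -1481595/235367; 312834/235367 59606/235367 -94058/235367; -1481595/235367 -94058/235367 617933/235367]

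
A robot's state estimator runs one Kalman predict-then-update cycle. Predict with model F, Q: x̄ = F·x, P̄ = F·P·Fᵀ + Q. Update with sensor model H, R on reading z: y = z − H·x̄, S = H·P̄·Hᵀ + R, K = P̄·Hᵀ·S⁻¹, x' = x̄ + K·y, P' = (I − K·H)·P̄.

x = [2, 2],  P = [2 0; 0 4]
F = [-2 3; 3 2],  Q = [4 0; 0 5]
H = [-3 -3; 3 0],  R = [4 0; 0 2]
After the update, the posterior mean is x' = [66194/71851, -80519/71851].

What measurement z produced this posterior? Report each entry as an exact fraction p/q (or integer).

x̄ = F·x = [2, 10]
P̄ = F·P·Fᵀ + Q = [48 12; 12 39]
S = H·P̄·Hᵀ + R = [1003 -540; -540 434]
K = P̄·Hᵀ·S⁻¹ = [-180/71851 23616/71851; -23481/71851 -23256/71851]
x' − x̄ = [-77508/71851, -799029/71851] = K·y
y = (KᵀK)⁻¹·Kᵀ·(x' − x̄) = [37, -3]
z = y + H·x̄ = [37, -3] + [-36, 6] = [1, 3]

z = [1, 3]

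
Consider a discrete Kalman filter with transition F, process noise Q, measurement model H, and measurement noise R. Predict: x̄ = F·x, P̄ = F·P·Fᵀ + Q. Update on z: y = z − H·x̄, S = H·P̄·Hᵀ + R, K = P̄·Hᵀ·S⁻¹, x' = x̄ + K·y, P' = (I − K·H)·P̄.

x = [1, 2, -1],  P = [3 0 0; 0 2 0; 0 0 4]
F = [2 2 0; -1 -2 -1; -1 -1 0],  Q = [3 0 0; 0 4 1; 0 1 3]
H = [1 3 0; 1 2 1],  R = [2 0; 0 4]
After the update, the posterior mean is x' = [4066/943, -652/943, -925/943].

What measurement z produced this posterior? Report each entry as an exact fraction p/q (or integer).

z = [2, 3]

x̄ = F·x = [6, -4, -3]
P̄ = F·P·Fᵀ + Q = [23 -14 -10; -14 19 8; -10 8 8]
S = H·P̄·Hᵀ + R = [112 81; 81 67]
K = P̄·Hᵀ·S⁻¹ = [-58/943 -141/943; 289/943 101/943; -196/943 434/943]
x' − x̄ = [-1592/943, 3120/943, 1904/943] = K·y
y = (KᵀK)⁻¹·Kᵀ·(x' − x̄) = [8, 8]
z = y + H·x̄ = [8, 8] + [-6, -5] = [2, 3]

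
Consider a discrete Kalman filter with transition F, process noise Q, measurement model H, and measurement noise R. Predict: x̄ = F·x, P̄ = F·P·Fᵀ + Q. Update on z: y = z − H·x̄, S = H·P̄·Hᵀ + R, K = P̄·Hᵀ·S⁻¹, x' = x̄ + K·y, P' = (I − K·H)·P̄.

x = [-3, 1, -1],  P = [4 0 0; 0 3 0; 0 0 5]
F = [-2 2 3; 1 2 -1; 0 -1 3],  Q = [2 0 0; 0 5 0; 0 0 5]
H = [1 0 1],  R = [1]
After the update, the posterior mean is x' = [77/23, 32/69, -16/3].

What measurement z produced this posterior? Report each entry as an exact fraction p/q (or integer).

x̄ = F·x = [5, 0, -4]
P̄ = F·P·Fᵀ + Q = [75 -11 39; -11 26 -21; 39 -21 53]
S = H·P̄·Hᵀ + R = [207]
K = P̄·Hᵀ·S⁻¹ = [38/69; -32/207; 4/9]
x' − x̄ = [-38/23, 32/69, -4/3] = K·y
y = (KᵀK)⁻¹·Kᵀ·(x' − x̄) = [-3]
z = y + H·x̄ = [-3] + [1] = [-2]

z = [-2]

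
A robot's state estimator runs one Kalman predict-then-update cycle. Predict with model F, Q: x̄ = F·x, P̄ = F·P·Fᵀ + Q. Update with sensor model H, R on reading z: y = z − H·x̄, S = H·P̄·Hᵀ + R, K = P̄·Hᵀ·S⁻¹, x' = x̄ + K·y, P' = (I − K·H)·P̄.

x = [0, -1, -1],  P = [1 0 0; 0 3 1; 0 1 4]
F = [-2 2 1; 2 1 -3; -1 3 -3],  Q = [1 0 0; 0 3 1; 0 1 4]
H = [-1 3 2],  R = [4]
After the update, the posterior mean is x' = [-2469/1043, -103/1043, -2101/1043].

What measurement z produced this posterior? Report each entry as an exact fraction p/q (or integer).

x̄ = F·x = [-3, 2, 0]
P̄ = F·P·Fᵀ + Q = [25 -15 5; -15 40 32; 5 32 50]
S = H·P̄·Hᵀ + R = [1043]
K = P̄·Hᵀ·S⁻¹ = [-60/1043; 199/1043; 191/1043]
x' − x̄ = [660/1043, -2189/1043, -2101/1043] = K·y
y = (KᵀK)⁻¹·Kᵀ·(x' − x̄) = [-11]
z = y + H·x̄ = [-11] + [9] = [-2]

z = [-2]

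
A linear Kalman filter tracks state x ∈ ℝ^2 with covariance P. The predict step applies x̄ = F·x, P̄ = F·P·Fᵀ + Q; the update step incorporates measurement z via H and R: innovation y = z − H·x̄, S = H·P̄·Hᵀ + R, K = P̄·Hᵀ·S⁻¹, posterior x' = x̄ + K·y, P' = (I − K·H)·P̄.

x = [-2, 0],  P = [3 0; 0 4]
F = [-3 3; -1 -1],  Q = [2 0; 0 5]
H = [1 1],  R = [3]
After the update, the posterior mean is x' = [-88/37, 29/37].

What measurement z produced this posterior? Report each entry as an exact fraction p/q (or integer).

z = [-2]

x̄ = F·x = [6, 2]
P̄ = F·P·Fᵀ + Q = [65 -3; -3 12]
S = H·P̄·Hᵀ + R = [74]
K = P̄·Hᵀ·S⁻¹ = [31/37; 9/74]
x' − x̄ = [-310/37, -45/37] = K·y
y = (KᵀK)⁻¹·Kᵀ·(x' − x̄) = [-10]
z = y + H·x̄ = [-10] + [8] = [-2]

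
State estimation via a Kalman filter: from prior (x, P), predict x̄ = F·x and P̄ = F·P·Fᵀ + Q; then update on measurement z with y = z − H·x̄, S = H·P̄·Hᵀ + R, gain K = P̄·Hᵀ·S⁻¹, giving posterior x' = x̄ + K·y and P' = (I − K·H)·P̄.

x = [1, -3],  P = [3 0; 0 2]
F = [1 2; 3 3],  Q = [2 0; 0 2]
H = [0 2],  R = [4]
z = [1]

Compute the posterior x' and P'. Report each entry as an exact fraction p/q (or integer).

x' = [-69/32, 35/96]
P' = [61/16 7/16; 7/16 47/48]

x̄ = F·x = [-5, -6]
P̄ = F·P·Fᵀ + Q = [13 21; 21 47]
y = z − H·x̄ = [13]
S = H·P̄·Hᵀ + R = [192]
K = P̄·Hᵀ·S⁻¹ = [7/32; 47/96]
x' = x̄ + K·y = [-69/32, 35/96]
P' = (I − K·H)·P̄ = [61/16 7/16; 7/16 47/48]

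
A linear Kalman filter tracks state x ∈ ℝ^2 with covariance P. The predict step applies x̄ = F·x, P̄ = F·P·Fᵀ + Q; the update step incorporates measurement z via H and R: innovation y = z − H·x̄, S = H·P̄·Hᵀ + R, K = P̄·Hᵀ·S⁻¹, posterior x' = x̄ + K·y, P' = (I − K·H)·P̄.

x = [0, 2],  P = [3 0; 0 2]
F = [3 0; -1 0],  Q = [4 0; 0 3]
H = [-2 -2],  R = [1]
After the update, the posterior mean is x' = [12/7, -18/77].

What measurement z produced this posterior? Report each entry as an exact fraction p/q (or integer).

x̄ = F·x = [0, 0]
P̄ = F·P·Fᵀ + Q = [31 -9; -9 6]
S = H·P̄·Hᵀ + R = [77]
K = P̄·Hᵀ·S⁻¹ = [-4/7; 6/77]
x' − x̄ = [12/7, -18/77] = K·y
y = (KᵀK)⁻¹·Kᵀ·(x' − x̄) = [-3]
z = y + H·x̄ = [-3] + [0] = [-3]

z = [-3]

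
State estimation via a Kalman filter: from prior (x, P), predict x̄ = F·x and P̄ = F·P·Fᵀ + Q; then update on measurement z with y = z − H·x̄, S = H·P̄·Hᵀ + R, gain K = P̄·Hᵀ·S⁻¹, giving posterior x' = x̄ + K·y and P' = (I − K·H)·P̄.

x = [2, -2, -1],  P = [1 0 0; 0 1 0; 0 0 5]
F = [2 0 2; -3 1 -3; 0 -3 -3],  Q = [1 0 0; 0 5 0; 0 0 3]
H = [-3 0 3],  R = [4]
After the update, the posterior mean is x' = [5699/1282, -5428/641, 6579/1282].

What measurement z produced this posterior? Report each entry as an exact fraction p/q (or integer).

z = [2]

x̄ = F·x = [2, -5, 9]
P̄ = F·P·Fᵀ + Q = [25 -36 -30; -36 60 42; -30 42 57]
S = H·P̄·Hᵀ + R = [1282]
K = P̄·Hᵀ·S⁻¹ = [-165/1282; 117/641; 261/1282]
x' − x̄ = [3135/1282, -2223/641, -4959/1282] = K·y
y = (KᵀK)⁻¹·Kᵀ·(x' − x̄) = [-19]
z = y + H·x̄ = [-19] + [21] = [2]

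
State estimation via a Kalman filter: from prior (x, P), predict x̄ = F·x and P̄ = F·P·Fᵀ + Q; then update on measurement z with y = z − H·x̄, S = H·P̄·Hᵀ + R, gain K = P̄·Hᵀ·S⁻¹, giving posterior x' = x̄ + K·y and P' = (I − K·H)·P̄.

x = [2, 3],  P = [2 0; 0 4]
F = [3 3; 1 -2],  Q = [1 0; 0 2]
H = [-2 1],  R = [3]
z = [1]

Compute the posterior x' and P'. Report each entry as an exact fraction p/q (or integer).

x' = [7/9, 20/9]
P' = [941/315 214/45; 214/45 452/45]

x̄ = F·x = [15, -4]
P̄ = F·P·Fᵀ + Q = [55 -18; -18 20]
y = z − H·x̄ = [35]
S = H·P̄·Hᵀ + R = [315]
K = P̄·Hᵀ·S⁻¹ = [-128/315; 8/45]
x' = x̄ + K·y = [7/9, 20/9]
P' = (I − K·H)·P̄ = [941/315 214/45; 214/45 452/45]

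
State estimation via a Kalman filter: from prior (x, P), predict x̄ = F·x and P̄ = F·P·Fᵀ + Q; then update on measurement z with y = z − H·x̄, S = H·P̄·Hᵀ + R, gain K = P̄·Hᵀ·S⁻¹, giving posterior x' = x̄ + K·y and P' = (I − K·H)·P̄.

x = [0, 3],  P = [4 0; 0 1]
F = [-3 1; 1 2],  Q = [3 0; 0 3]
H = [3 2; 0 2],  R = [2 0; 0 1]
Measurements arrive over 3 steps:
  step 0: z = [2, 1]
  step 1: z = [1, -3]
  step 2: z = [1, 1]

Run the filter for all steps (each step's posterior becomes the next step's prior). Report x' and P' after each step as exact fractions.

step 0: x' = [1871/6307, 4016/6307], P' = [2080/6307 -1030/6307; -1030/6307 1541/6307]
step 1: x' = [1875175/1666391, -2105423/1666391], P' = [518035/1666391 -246681/1666391; -246681/1666391 383038/1666391]
step 2: x' = [-111860882/845148305, 411922203/845148305], P' = [262382308/845148305 -124983472/845148305; -124983472/845148305 194205908/845148305]

step 0: x̄ = F·x = [3, 6]
step 0: P̄ = F·P·Fᵀ + Q = [40 -10; -10 11]
step 0: y = z − H·x̄ = [-19, -11]
step 0: S = H·P̄·Hᵀ + R = [286 -16; -16 45]
step 0: K = P̄·Hᵀ·S⁻¹ = [2090/6307 -2060/6307; -4/6307 3082/6307]
step 0: x' = x̄ + K·y = [1871/6307, 4016/6307]
step 0: P' = (I − K·H)·P̄ = [2080/6307 -1030/6307; -1030/6307 1541/6307]
step 1: x̄ = F·x = [-1597/6307, 9903/6307]
step 1: P̄ = F·P·Fᵀ + Q = [45362/6307 1992/6307; 1992/6307 23045/6307]
step 1: y = z − H·x̄ = [-1244/901, -38727/6307]
step 1: S = H·P̄·Hᵀ + R = [76708/901 14876/901; 14876/901 98487/6307]
step 1: K = P̄·Hᵀ·S⁻¹ = [1060743/3332782 -493362/1666391; 26033/3332782 766076/1666391]
step 1: x' = x̄ + K·y = [1875175/1666391, -2105423/1666391]
step 1: P' = (I − K·H)·P̄ = [518035/1666391 -246681/1666391; -246681/1666391 383038/1666391]
step 2: x̄ = F·x = [-7730948/1666391, -2335671/1666391]
step 2: P̄ = F·P·Fᵀ + Q = [11524612/1666391 445376/1666391; 445376/1666391 6062636/1666391]
step 2: y = z − H·x̄ = [29530577/1666391, 6337733/1666391]
step 2: S = H·P̄·Hᵀ + R = [136649346/1666391 26922800/1666391; 26922800/1666391 25916935/1666391]
step 2: K = P̄·Hᵀ·S⁻¹ = [53717998/169029661 -249966944/845148305; 1346140/169029661 388411816/845148305]
step 2: x' = x̄ + K·y = [-111860882/845148305, 411922203/845148305]
step 2: P' = (I − K·H)·P̄ = [262382308/845148305 -124983472/845148305; -124983472/845148305 194205908/845148305]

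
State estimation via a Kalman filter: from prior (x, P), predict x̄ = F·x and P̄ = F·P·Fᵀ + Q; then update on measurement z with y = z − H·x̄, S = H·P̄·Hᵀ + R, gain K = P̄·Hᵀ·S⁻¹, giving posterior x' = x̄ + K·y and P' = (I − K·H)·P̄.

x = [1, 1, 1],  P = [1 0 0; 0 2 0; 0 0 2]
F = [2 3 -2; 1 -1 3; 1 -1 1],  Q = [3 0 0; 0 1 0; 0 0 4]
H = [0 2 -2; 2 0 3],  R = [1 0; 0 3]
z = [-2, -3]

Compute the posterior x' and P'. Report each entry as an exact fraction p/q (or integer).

x' = [-6/29, -93/58, -41/58]
P' = [23721/1334 -30915/2668 -30771/2668; -30915/2668 43267/5336 41787/5336; -30771/2668 41787/5336 41611/5336]

x̄ = F·x = [3, 3, 1]
P̄ = F·P·Fᵀ + Q = [33 -16 -8; -16 22 9; -8 9 9]
y = z − H·x̄ = [-6, -12]
S = H·P̄·Hᵀ + R = [53 -32; -32 120]
K = P̄·Hᵀ·S⁻¹ = [-72/667 857/2668; 370/667 567/5336; 44/667 583/5336]
x' = x̄ + K·y = [-6/29, -93/58, -41/58]
P' = (I − K·H)·P̄ = [23721/1334 -30915/2668 -30771/2668; -30915/2668 43267/5336 41787/5336; -30771/2668 41787/5336 41611/5336]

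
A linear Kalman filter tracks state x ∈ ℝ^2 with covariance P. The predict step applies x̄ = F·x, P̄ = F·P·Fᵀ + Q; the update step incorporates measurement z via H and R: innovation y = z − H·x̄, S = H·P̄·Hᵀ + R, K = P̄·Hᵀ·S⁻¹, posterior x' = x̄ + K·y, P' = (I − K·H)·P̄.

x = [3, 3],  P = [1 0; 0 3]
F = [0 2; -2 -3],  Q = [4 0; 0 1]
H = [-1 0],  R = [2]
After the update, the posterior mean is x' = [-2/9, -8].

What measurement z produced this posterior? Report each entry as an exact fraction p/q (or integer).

z = [1]

x̄ = F·x = [6, -15]
P̄ = F·P·Fᵀ + Q = [16 -18; -18 32]
S = H·P̄·Hᵀ + R = [18]
K = P̄·Hᵀ·S⁻¹ = [-8/9; 1]
x' − x̄ = [-56/9, 7] = K·y
y = (KᵀK)⁻¹·Kᵀ·(x' − x̄) = [7]
z = y + H·x̄ = [7] + [-6] = [1]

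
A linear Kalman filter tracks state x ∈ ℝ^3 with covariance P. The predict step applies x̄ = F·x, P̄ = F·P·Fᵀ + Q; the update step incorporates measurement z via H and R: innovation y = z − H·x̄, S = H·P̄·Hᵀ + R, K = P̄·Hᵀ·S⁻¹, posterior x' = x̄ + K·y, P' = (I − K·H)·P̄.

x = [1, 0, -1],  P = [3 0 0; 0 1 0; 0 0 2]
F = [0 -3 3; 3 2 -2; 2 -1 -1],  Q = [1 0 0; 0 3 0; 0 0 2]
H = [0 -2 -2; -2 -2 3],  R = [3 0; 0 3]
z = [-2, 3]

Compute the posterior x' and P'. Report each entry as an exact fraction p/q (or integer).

x̄ = F·x = [-3, 5, 3]
P̄ = F·P·Fᵀ + Q = [28 -18 -3; -18 42 20; -3 20 17]
y = z − H·x̄ = [14, -2]
S = H·P̄·Hᵀ + R = [399 -58; -58 88]
K = P̄·Hᵀ·S⁻¹ = [1007/15874 -9135/31748; -2554/7937 -601/7937; -2763/15874 2491/31748]
x' = x̄ + K·y = [-24389/15874, 5131/7937, 6449/15874]
P' = (I − K·H)·P̄ = [539441/31748 -53027/7937 209087/31748; -53027/7937 23870/7937 -20039/7937; 209087/31748 -20039/7937 88445/31748]

x' = [-24389/15874, 5131/7937, 6449/15874]
P' = [539441/31748 -53027/7937 209087/31748; -53027/7937 23870/7937 -20039/7937; 209087/31748 -20039/7937 88445/31748]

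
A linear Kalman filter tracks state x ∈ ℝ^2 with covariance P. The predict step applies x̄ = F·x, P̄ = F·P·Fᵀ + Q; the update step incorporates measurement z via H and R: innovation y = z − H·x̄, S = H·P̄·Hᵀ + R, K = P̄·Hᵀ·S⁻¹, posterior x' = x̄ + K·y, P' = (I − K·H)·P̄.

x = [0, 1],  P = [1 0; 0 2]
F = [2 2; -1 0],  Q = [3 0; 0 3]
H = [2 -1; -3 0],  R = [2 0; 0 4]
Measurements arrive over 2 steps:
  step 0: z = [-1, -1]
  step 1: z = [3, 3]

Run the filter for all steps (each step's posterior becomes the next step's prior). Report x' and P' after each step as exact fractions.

step 0: x̄ = F·x = [2, 0]
step 0: P̄ = F·P·Fᵀ + Q = [15 -2; -2 4]
step 0: y = z − H·x̄ = [-5, 5]
step 0: S = H·P̄·Hᵀ + R = [74 -96; -96 139]
step 0: K = P̄·Hᵀ·S⁻¹ = [64/535 -129/535; -268/535 -162/535]
step 0: x' = x̄ + K·y = [21/107, 106/107]
step 0: P' = (I − K·H)·P̄ = [172/535 216/535; 216/535 968/535]
step 1: x̄ = F·x = [254/107, -21/107]
step 1: P̄ = F·P·Fᵀ + Q = [7893/535 -776/535; -776/535 1777/535]
step 1: y = z − H·x̄ = [-208/107, 1083/107]
step 1: S = H·P̄·Hᵀ + R = [37523/535 -49686/535; -49686/535 73177/535]
step 1: K = P̄·Hᵀ·S⁻¹ = [392/3065 -122631/517985; -283/613 -29178/103597]
step 1: x' = x̄ + K·y = [-140381/517985, -222685/103597]
step 1: P' = (I − K·H)·P̄ = [163508/517985 38904/103597; 38904/103597 173462/103597]

step 0: x' = [21/107, 106/107], P' = [172/535 216/535; 216/535 968/535]
step 1: x' = [-140381/517985, -222685/103597], P' = [163508/517985 38904/103597; 38904/103597 173462/103597]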